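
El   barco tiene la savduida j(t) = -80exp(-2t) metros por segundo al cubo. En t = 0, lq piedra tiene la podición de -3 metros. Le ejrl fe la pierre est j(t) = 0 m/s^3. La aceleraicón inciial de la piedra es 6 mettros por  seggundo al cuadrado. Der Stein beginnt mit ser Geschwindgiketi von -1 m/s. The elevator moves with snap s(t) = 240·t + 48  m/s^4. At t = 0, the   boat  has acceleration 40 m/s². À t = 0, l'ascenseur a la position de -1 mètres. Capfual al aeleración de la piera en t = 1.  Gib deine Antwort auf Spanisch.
Partiendo de la sacudida j(t) = 0, tomamos 1 integral. La antiderivada de la sacudida es la aceleración. Usando a(0) = 6, obtenemos a(t) = 6. De la ecuación de la aceleración a(t) = 6, sustituimos t = 1 para obtener a = 6.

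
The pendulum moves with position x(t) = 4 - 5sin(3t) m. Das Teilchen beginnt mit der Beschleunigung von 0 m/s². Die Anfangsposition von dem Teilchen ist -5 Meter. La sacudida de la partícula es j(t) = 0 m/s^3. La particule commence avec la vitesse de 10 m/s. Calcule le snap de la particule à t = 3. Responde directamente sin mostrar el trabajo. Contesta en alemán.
Die Antwort ist 0.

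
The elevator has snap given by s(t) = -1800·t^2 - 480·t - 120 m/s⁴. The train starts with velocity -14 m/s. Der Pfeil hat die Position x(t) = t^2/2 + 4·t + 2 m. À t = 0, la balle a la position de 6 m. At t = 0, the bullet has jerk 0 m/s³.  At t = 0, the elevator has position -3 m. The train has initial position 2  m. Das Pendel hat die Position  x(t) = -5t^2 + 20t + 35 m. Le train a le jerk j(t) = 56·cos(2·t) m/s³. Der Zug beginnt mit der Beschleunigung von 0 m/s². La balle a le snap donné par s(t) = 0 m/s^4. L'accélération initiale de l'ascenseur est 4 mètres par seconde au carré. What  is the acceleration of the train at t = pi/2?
To solve this, we need to take 1 antiderivative of our jerk equation j(t) = 56·cos(2·t). The antiderivative of jerk, with a(0) = 0, gives acceleration: a(t) = 28·sin(2·t). From the given acceleration equation a(t) = 28·sin(2·t), we substitute t = pi/2 to get a = 0.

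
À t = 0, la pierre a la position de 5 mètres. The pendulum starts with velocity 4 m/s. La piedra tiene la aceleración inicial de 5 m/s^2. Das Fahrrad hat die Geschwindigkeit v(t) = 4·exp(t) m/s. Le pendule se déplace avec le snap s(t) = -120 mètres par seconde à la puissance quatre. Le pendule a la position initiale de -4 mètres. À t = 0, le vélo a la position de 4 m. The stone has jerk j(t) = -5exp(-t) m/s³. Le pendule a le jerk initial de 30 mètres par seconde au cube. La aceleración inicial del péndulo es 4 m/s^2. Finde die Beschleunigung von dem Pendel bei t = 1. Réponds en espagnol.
Debemos encontrar la antiderivada de nuestra ecuación del snap s(t) = -120 2 veces. La antiderivada del snap, con j(0) = 30, da la sacudida: j(t) = 30 - 120·t. Tomando ∫j(t)dt y aplicando a(0) = 4, encontramos a(t) = -60·t^2 + 30·t + 4. De la ecuación de la aceleración a(t) = -60·t^2 + 30·t + 4, sustituimos t = 1 para obtener a = -26.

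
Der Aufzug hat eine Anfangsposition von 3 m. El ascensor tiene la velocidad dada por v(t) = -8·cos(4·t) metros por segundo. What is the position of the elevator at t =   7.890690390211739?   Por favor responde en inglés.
To solve this, we need to take 1 antiderivative of our velocity equation v(t) = -8·cos(4·t). Taking ∫v(t)dt and applying x(0) = 3, we find x(t) = 3 - 2·sin(4·t). We have position x(t) = 3 - 2·sin(4·t). Substituting t = 7.890690390211739: x(7.890690390211739) = 2.70738409311969.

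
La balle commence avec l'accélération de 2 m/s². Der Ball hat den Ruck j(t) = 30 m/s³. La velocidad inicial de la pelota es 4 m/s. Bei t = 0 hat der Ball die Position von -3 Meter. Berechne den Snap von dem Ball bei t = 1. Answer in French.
En partant du jerk j(t) = 30, nous prenons 1 dérivée. En prenant d/dt de j(t), nous trouvons s(t) = 0. En utilisant s(t) = 0 et en substituant t = 1, nous trouvons s = 0.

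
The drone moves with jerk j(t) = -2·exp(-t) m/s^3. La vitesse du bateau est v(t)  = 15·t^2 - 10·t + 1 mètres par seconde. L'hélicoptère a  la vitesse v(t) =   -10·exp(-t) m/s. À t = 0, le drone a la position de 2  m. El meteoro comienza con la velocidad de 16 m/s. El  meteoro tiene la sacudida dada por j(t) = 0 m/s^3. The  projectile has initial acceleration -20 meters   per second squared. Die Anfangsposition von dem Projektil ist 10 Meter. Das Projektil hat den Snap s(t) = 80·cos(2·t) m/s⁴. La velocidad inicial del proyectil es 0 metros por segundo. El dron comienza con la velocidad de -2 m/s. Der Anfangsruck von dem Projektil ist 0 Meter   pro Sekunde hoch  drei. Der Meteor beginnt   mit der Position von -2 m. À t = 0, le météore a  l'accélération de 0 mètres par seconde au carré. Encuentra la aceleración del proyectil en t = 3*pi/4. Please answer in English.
We need to integrate our snap equation s(t) = 80·cos(2·t) 2 times. The antiderivative of snap, with j(0) = 0, gives jerk: j(t) = 40·sin(2·t). Finding the antiderivative of j(t) and using a(0) = -20: a(t) = -20·cos(2·t). From the given acceleration equation a(t) = -20·cos(2·t), we substitute t = 3*pi/4 to get a = 0.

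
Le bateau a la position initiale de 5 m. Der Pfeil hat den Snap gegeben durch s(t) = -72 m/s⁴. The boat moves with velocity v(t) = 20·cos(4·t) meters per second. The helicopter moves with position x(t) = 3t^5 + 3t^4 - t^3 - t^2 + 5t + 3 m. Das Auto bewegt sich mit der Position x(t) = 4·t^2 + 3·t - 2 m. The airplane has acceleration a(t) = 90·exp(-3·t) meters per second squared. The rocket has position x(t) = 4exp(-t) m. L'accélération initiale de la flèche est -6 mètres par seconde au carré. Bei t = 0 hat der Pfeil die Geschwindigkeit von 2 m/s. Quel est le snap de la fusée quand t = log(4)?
Pour résoudre ceci, nous devons prendre 4 dérivées de notre équation de la position x(t) = 4·exp(-t). En prenant d/dt de x(t), nous trouvons v(t) = -4·exp(-t). En prenant d/dt de v(t), nous trouvons a(t) = 4·exp(-t). En prenant d/dt de a(t), nous trouvons j(t) = -4·exp(-t). La dérivée du jerk donne le snap: s(t) = 4·exp(-t). De l'équation du snap s(t) = 4·exp(-t), nous substituons t = log(4) pour obtenir s = 1.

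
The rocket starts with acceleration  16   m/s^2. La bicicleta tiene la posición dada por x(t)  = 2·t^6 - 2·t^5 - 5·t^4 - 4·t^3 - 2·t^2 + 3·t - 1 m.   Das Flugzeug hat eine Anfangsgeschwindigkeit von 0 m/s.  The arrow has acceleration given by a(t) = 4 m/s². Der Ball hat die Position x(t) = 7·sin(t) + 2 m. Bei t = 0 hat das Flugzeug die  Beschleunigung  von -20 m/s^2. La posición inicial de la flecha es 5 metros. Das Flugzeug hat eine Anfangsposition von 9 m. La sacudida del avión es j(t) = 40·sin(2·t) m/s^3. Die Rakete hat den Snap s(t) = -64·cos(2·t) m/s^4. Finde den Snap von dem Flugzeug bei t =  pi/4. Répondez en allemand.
Ausgehend von dem Ruck j(t) = 40·sin(2·t), nehmen wir 1 Ableitung. Die Ableitung von dem Ruck ergibt den Snap: s(t) = 80·cos(2·t). Aus der Gleichung für den Snap s(t) = 80·cos(2·t), setzen wir t = pi/4 ein und erhalten s = 0.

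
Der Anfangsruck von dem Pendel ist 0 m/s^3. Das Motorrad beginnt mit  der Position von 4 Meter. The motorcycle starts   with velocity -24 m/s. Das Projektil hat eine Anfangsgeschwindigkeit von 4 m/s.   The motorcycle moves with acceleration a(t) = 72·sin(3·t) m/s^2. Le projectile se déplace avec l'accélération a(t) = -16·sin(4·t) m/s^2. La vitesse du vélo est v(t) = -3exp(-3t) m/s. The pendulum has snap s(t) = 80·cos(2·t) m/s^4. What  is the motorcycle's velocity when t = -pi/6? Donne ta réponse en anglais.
We must find the integral of our acceleration equation a(t) = 72·sin(3·t) 1 time. The antiderivative of acceleration, with v(0) = -24, gives velocity: v(t) = -24·cos(3·t). We have velocity v(t) = -24·cos(3·t). Substituting t = -pi/6: v(-pi/6) = 0.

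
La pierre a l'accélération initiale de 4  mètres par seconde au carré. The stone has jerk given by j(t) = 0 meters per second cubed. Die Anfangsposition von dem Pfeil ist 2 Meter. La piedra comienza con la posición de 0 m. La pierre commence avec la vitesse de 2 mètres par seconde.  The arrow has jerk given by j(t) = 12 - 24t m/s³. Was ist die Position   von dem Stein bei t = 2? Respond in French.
Pour résoudre ceci, nous devons prendre 3 intégrales de notre équation du jerk j(t) = 0. En prenant ∫j(t)dt et en appliquant a(0) = 4, nous trouvons a(t) = 4. En prenant ∫a(t)dt et en appliquant v(0) = 2, nous trouvons v(t) = 4·t + 2. L'intégrale de la vitesse, avec x(0) = 0, donne la position: x(t) = 2·t^2 + 2·t. En utilisant x(t) = 2·t^2 + 2·t et en substituant t = 2, nous trouvons x = 12.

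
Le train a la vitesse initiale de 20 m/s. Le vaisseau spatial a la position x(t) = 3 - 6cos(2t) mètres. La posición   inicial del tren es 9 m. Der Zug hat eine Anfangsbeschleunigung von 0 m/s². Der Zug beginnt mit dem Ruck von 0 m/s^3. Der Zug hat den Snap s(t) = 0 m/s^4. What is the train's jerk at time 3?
To find the answer, we compute 1 integral of s(t) = 0. Integrating snap and using the initial condition j(0) = 0, we get j(t) = 0. From the given jerk equation j(t) = 0, we substitute t = 3 to get j = 0.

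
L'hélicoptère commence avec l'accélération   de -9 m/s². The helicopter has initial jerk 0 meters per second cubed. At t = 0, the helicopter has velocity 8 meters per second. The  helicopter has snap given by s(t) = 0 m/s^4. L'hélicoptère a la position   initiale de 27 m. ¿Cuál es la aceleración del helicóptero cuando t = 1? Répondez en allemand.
Um dies zu lösen, müssen wir 2 Stammfunktionen unserer Gleichung für den Snap s(t) = 0 finden. Die Stammfunktion von dem Snap ist der Ruck. Mit j(0) = 0 erhalten wir j(t) = 0. Durch Integration von dem Ruck und Verwendung der Anfangsbedingung a(0) = -9, erhalten wir a(t) = -9. Mit a(t) = -9 und Einsetzen von t = 1, finden wir a = -9.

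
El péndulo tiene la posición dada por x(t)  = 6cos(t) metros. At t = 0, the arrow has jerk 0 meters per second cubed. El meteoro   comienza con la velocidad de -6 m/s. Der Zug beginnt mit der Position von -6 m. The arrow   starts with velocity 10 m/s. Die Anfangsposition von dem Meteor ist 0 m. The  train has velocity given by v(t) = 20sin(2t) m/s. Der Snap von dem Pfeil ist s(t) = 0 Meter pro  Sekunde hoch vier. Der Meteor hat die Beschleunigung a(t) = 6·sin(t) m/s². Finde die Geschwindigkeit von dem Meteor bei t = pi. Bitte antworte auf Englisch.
To solve this, we need to take 1 integral of our acceleration equation a(t) = 6·sin(t). Taking ∫a(t)dt and applying v(0) = -6, we find v(t) = -6·cos(t). Using v(t) = -6·cos(t) and substituting t = pi, we find v = 6.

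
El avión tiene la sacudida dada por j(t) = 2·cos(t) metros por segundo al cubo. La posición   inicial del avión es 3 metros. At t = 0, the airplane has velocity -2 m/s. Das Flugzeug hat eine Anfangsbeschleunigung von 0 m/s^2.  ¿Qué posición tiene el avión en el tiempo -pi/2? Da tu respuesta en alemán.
Ausgehend von dem Ruck j(t) = 2·cos(t), nehmen wir 3 Integrale. Mit ∫j(t)dt und Anwendung von a(0) = 0, finden wir a(t) = 2·sin(t). Die Stammfunktion von der Beschleunigung, mit v(0) = -2, ergibt die Geschwindigkeit: v(t) = -2·cos(t). Das Integral von der Geschwindigkeit, mit x(0) = 3, ergibt die Position: x(t) = 3 - 2·sin(t). Mit x(t) = 3 - 2·sin(t) und Einsetzen von t = -pi/2, finden wir x = 5.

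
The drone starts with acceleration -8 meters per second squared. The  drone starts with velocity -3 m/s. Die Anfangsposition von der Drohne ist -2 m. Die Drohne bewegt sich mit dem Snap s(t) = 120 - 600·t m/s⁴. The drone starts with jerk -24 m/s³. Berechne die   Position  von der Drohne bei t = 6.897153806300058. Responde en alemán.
Wir müssen unsere Gleichung für den Snap s(t) = 120 - 600·t 4-mal integrieren. Durch Integration von dem Snap und Verwendung der Anfangsbedingung j(0) = -24, erhalten wir j(t) = -300·t^2 + 120·t - 24. Durch Integration von dem Ruck und Verwendung der Anfangsbedingung a(0) = -8, erhalten wir a(t) = -100·t^3 + 60·t^2 - 24·t - 8. Durch Integration von der Beschleunigung und Verwendung der Anfangsbedingung v(0) = -3, erhalten wir v(t) = -25·t^4 + 20·t^3 - 12·t^2 - 8·t - 3. Das Integral von der Geschwindigkeit, mit x(0) = -2, ergibt die Position: x(t) = -5·t^5 + 5·t^4 - 4·t^3 - 4·t^2 - 3·t - 2. Mit x(t) = -5·t^5 + 5·t^4 - 4·t^3 - 4·t^2 - 3·t - 2 und Einsetzen von t = 6.897153806300058, finden wir x = -68250.9258171574.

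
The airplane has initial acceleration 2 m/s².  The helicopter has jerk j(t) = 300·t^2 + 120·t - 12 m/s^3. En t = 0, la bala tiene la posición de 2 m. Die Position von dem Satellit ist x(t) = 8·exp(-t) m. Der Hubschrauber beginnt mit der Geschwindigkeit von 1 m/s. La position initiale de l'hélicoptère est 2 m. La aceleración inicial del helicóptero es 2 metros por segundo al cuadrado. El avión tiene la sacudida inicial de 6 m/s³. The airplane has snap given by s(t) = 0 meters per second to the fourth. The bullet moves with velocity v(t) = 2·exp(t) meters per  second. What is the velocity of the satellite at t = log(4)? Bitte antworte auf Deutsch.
Wir müssen unsere Gleichung für die Position x(t) = 8·exp(-t) 1-mal ableiten. Mit d/dt von x(t) finden wir v(t) = -8·exp(-t). Wir haben die Geschwindigkeit v(t) = -8·exp(-t). Durch Einsetzen von t = log(4): v(log(4)) = -2.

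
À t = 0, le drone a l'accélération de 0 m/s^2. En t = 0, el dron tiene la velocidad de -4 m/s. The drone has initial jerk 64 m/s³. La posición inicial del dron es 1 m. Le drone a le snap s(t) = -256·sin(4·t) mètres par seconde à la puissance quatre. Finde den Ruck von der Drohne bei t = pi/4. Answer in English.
We must find the integral of our snap equation s(t) = -256·sin(4·t) 1 time. Taking ∫s(t)dt and applying j(0) = 64, we find j(t) = 64·cos(4·t). Using j(t) = 64·cos(4·t) and substituting t = pi/4, we find j = -64.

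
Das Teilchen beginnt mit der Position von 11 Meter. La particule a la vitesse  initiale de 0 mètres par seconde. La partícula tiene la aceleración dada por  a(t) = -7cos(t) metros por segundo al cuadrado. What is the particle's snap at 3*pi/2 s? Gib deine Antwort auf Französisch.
Nous devons dériver notre équation de l'accélération a(t) = -7·cos(t) 2 fois. La dérivée de l'accélération donne le jerk: j(t) = 7·sin(t). La dérivée du jerk donne le snap: s(t) = 7·cos(t). De l'équation du snap s(t) = 7·cos(t), nous substituons t = 3*pi/2 pour obtenir s = 0.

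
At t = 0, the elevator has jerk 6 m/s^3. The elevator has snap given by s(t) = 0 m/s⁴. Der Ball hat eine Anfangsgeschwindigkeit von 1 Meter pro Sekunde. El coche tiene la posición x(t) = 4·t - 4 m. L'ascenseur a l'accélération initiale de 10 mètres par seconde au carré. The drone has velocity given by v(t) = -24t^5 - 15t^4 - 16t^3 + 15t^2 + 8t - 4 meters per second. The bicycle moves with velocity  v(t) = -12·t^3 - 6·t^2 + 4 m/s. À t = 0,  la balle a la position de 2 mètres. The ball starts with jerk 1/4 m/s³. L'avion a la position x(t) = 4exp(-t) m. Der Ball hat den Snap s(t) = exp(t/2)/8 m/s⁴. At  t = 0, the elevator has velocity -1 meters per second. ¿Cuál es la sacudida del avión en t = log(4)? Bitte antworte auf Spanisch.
Partiendo de la posición x(t) = 4·exp(-t), tomamos 3 derivadas. Tomando d/dt de x(t), encontramos v(t) = -4·exp(-t). Tomando d/dt de v(t), encontramos a(t) = 4·exp(-t). Tomando d/dt de a(t), encontramos j(t) = -4·exp(-t). De la ecuación de la sacudida j(t) = -4·exp(-t), sustituimos t = log(4) para obtener j = -1.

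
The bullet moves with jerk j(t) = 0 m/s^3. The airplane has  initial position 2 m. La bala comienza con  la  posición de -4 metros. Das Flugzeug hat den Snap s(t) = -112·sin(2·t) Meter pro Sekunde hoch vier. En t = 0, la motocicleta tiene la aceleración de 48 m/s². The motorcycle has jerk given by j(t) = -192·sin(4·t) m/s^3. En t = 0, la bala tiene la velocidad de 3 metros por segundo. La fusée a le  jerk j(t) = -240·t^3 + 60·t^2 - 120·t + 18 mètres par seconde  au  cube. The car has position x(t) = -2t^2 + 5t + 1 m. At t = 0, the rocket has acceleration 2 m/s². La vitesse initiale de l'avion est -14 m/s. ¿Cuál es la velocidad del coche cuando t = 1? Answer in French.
Nous devons dériver notre équation de la position x(t) = -2·t^2 + 5·t + 1 1 fois. La dérivée de la position donne la vitesse: v(t) = 5 - 4·t. De l'équation de la vitesse v(t) = 5 - 4·t, nous substituons t = 1 pour obtenir v = 1.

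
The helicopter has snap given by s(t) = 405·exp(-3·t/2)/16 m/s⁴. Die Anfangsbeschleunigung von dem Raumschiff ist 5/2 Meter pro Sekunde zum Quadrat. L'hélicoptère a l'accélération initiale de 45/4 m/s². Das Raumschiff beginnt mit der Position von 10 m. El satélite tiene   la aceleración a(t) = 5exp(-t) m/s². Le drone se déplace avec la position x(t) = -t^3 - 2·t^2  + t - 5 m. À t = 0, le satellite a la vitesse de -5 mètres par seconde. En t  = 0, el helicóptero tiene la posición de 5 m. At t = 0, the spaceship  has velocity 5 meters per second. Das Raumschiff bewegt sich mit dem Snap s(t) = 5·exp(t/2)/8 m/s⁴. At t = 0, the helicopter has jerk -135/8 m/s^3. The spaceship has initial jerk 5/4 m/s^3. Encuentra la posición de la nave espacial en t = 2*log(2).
Necesitamos integrar nuestra ecuación del snap s(t) = 5·exp(t/2)/8 4 veces. La integral del snap, con j(0) = 5/4, da la sacudida: j(t) = 5·exp(t/2)/4. Tomando ∫j(t)dt y aplicando a(0) = 5/2, encontramos a(t) = 5·exp(t/2)/2. La antiderivada de la aceleración es la velocidad. Usando v(0) = 5, obtenemos v(t) = 5·exp(t/2). Tomando ∫v(t)dt y aplicando x(0) = 10, encontramos x(t) = 10·exp(t/2). Tenemos la posición x(t) = 10·exp(t/2). Sustituyendo t = 2*log(2): x(2*log(2)) = 20.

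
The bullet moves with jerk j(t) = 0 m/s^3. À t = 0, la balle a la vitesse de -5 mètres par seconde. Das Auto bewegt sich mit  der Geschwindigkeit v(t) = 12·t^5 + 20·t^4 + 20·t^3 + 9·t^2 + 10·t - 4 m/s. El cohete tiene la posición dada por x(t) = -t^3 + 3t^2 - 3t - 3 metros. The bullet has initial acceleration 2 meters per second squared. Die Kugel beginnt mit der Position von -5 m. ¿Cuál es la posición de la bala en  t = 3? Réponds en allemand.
Wir müssen die Stammfunktion unserer Gleichung für den Ruck j(t) = 0 3-mal finden. Das Integral von dem Ruck ist die Beschleunigung. Mit a(0) = 2 erhalten wir a(t) = 2. Durch Integration von der Beschleunigung und Verwendung der Anfangsbedingung v(0) = -5, erhalten wir v(t) = 2·t - 5. Das Integral von der Geschwindigkeit ist die Position. Mit x(0) = -5 erhalten wir x(t) = t^2 - 5·t - 5. Wir haben die Position x(t) = t^2 - 5·t - 5. Durch Einsetzen von t = 3: x(3) = -11.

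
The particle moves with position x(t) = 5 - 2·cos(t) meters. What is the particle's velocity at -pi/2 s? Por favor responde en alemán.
Ausgehend von der Position x(t) = 5 - 2·cos(t), nehmen wir 1 Ableitung. Die Ableitung von der Position ergibt die Geschwindigkeit: v(t) = 2·sin(t). Wir haben die Geschwindigkeit v(t) = 2·sin(t). Durch Einsetzen von t = -pi/2: v(-pi/2) = -2.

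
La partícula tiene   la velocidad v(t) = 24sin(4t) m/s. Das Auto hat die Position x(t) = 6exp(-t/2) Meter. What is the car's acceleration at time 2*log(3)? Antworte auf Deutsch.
Wir müssen unsere Gleichung für die Position x(t) = 6·exp(-t/2) 2-mal ableiten. Mit d/dt von x(t) finden wir v(t) = -3·exp(-t/2). Die Ableitung von der Geschwindigkeit ergibt die Beschleunigung: a(t) = 3·exp(-t/2)/2. Aus der Gleichung für die Beschleunigung a(t) = 3·exp(-t/2)/2, setzen wir t = 2*log(3) ein und erhalten a = 1/2.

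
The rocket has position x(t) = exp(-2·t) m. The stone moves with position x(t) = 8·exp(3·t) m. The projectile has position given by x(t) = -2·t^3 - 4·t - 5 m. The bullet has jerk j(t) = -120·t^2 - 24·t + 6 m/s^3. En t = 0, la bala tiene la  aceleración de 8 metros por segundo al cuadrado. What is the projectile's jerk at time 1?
We must differentiate our position equation x(t) = -2·t^3 - 4·t - 5 3 times. Differentiating position, we get velocity: v(t) = -6·t^2 - 4. The derivative of velocity gives acceleration: a(t) = -12·t. Differentiating acceleration, we get jerk: j(t) = -12. We have jerk j(t) = -12. Substituting t = 1: j(1) = -12.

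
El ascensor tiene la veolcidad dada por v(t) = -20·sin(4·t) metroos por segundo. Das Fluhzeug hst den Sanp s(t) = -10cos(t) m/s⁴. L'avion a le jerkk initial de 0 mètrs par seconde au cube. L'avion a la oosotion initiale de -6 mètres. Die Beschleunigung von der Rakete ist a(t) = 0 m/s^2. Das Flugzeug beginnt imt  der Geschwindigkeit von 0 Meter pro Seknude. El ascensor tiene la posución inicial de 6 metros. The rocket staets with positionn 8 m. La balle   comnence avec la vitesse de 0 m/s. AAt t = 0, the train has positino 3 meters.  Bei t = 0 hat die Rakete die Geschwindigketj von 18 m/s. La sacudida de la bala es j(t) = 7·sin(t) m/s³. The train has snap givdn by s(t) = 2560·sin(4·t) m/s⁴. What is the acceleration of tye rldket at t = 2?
We have acceleration a(t) = 0. Substituting t = 2: a(2) = 0.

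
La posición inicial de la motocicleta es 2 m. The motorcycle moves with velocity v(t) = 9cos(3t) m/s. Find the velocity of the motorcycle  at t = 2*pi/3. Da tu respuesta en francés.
Nous avons la vitesse v(t) = 9·cos(3·t). En substituant t = 2*pi/3: v(2*pi/3) = 9.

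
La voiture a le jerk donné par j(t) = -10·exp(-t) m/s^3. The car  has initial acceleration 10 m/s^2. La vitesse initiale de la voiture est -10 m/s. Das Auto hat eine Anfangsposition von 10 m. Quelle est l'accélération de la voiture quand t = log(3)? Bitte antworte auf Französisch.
Nous devons trouver l'intégrale de notre équation du jerk j(t) = -10·exp(-t) 1 fois. En intégrant le jerk et en utilisant la condition initiale a(0) = 10, nous obtenons a(t) = 10·exp(-t). Nous avons l'accélération a(t) = 10·exp(-t). En substituant t = log(3): a(log(3)) = 10/3.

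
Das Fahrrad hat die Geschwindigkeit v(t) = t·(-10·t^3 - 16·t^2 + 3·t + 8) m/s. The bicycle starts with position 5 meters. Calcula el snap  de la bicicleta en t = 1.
Partiendo de la velocidad v(t) = t·(-10·t^3 - 16·t^2 + 3·t + 8), tomamos 3 derivadas. La derivada de la velocidad da la aceleración: a(t) = -10·t^3 - 16·t^2 + t·(-30·t^2 - 32·t + 3) + 3·t + 8. La derivada de la aceleración da la sacudida: j(t) = -60·t^2 + t·(-60·t - 32) - 64·t + 6. Tomando d/dt de j(t), encontramos s(t) = -240·t - 96. Tenemos el snap s(t) = -240·t - 96. Sustituyendo t = 1: s(1) = -336.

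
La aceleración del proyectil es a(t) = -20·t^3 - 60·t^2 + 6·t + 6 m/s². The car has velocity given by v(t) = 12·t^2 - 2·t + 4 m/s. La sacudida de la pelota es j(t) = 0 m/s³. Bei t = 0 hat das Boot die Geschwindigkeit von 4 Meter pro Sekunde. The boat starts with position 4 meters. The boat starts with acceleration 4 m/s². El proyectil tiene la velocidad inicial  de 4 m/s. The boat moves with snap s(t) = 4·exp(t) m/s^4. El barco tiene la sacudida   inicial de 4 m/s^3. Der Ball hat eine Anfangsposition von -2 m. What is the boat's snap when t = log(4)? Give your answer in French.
Nous avons le snap s(t) = 4·exp(t). En substituant t = log(4): s(log(4)) = 16.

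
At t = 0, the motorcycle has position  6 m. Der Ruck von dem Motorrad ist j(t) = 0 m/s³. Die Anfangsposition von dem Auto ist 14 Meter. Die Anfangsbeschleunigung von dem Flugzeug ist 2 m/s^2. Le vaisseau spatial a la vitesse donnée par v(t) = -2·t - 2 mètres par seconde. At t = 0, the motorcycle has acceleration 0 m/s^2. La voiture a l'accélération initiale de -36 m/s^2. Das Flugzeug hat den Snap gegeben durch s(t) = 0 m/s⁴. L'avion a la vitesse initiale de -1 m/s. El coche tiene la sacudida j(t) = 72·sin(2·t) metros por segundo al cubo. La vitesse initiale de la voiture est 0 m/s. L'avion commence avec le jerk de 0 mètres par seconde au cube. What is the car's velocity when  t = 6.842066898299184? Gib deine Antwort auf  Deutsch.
Wir müssen die Stammfunktion unserer Gleichung für den Ruck j(t) = 72·sin(2·t) 2-mal finden. Das Integral von dem Ruck, mit a(0) = -36, ergibt die Beschleunigung: a(t) = -36·cos(2·t). Mit ∫a(t)dt und Anwendung von v(0) = 0, finden wir v(t) = -18·sin(2·t). Aus der Gleichung für die Geschwindigkeit v(t) = -18·sin(2·t), setzen wir t = 6.842066898299184 ein und erhalten v = -16.1842256819238.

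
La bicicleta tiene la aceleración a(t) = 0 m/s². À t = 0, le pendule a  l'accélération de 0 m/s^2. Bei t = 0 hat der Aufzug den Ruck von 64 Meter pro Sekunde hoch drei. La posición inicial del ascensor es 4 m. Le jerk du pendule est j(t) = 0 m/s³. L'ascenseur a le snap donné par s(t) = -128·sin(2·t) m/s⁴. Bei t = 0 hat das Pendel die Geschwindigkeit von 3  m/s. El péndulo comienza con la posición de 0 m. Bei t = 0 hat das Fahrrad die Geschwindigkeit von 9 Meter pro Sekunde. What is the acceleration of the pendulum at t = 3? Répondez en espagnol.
Para resolver esto, necesitamos tomar 1 antiderivada de nuestra ecuación de la sacudida j(t) = 0. Tomando ∫j(t)dt y aplicando a(0) = 0, encontramos a(t) = 0. Tenemos la aceleración a(t) = 0. Sustituyendo t = 3: a(3) = 0.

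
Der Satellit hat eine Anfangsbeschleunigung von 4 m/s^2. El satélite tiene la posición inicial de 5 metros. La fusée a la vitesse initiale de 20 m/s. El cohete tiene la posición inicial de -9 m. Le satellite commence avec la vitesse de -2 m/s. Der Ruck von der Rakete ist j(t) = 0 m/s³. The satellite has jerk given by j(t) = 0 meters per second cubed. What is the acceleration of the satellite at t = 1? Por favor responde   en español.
Necesitamos integrar nuestra ecuación de la sacudida j(t) = 0 1 vez. La integral de la sacudida es la aceleración. Usando a(0) = 4, obtenemos a(t) = 4. De la ecuación de la aceleración a(t) = 4, sustituimos t = 1 para obtener a = 4.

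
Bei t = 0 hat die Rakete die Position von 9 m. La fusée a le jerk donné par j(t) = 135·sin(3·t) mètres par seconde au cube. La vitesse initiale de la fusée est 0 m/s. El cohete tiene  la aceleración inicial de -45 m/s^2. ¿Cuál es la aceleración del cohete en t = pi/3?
Debemos encontrar la antiderivada de nuestra ecuación de la sacudida j(t) = 135·sin(3·t) 1 vez. La antiderivada de la sacudida, con a(0) = -45, da la aceleración: a(t) = -45·cos(3·t). De la ecuación de la aceleración a(t) = -45·cos(3·t), sustituimos t = pi/3 para obtener a = 45.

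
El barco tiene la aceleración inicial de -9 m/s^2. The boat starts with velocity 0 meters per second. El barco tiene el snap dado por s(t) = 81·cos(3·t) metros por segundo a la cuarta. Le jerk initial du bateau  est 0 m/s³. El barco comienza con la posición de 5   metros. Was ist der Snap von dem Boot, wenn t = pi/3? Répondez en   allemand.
Aus der Gleichung für den Snap s(t) = 81·cos(3·t), setzen wir t = pi/3 ein und erhalten s = -81.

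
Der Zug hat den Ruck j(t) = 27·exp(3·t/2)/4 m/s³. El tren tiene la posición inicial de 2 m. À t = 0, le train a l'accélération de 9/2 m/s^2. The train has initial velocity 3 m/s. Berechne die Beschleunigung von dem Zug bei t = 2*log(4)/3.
Wir müssen das Integral unserer Gleichung für den Ruck j(t) = 27·exp(3·t/2)/4 1-mal finden. Durch Integration von dem Ruck und Verwendung der Anfangsbedingung a(0) = 9/2, erhalten wir a(t) = 9·exp(3·t/2)/2. Mit a(t) = 9·exp(3·t/2)/2 und Einsetzen von t = 2*log(4)/3, finden wir a = 18.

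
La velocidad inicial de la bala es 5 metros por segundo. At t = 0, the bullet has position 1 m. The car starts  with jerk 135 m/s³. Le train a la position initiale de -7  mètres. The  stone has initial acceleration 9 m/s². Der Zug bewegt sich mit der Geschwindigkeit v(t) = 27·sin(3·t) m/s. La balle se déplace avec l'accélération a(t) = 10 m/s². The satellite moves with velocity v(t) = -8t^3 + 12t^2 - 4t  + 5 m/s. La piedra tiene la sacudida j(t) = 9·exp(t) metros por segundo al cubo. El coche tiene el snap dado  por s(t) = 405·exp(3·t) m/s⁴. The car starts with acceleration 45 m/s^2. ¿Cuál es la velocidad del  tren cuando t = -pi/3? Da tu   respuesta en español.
De la ecuación de la velocidad v(t) = 27·sin(3·t), sustituimos t = -pi/3 para obtener v = 0.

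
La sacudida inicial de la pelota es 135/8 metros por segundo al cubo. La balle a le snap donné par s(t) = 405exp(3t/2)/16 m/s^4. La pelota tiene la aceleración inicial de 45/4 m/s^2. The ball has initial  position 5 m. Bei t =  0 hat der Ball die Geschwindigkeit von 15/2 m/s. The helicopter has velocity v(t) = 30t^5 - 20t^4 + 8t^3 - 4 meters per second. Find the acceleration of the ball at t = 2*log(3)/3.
We need to integrate our snap equation s(t) = 405·exp(3·t/2)/16 2 times. The antiderivative of snap is jerk. Using j(0) = 135/8, we get j(t) = 135·exp(3·t/2)/8. The integral of jerk, with a(0) = 45/4, gives acceleration: a(t) = 45·exp(3·t/2)/4. From the given acceleration equation a(t) = 45·exp(3·t/2)/4, we substitute t = 2*log(3)/3 to get a = 135/4.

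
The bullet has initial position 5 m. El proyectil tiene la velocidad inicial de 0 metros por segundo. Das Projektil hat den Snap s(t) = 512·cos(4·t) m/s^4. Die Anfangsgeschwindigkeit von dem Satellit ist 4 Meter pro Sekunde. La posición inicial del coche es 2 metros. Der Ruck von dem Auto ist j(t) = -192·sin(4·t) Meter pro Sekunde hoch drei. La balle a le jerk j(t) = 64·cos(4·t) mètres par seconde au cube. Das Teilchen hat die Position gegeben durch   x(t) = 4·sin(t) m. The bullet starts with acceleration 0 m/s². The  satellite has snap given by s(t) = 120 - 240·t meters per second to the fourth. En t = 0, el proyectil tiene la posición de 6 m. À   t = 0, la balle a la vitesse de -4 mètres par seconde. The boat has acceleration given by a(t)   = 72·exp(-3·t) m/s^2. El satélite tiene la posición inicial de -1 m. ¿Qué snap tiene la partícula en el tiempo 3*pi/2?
Partiendo de la posición x(t) = 4·sin(t), tomamos 4 derivadas. La derivada de la posición da la velocidad: v(t) = 4·cos(t). Derivando la velocidad, obtenemos la aceleración: a(t) = -4·sin(t). La derivada de la aceleración da la sacudida: j(t) = -4·cos(t). Tomando d/dt de j(t), encontramos s(t) = 4·sin(t). De la ecuación del snap s(t) = 4·sin(t), sustituimos t = 3*pi/2 para obtener s = -4.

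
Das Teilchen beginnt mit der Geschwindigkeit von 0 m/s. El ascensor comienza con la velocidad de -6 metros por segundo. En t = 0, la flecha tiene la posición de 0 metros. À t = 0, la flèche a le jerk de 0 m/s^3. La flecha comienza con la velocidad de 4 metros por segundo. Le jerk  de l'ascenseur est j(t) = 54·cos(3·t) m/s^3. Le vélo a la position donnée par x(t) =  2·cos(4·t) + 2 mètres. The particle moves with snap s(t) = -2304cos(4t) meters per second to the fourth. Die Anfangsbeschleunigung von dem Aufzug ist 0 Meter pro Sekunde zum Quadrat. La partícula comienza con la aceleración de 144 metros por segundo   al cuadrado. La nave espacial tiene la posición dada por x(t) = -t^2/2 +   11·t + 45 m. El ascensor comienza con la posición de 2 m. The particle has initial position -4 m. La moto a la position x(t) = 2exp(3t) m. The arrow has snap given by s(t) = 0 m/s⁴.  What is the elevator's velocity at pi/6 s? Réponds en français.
Nous devons intégrer notre équation du jerk j(t) = 54·cos(3·t) 2 fois. La primitive du jerk est l'accélération. En utilisant a(0) = 0, nous obtenons a(t) = 18·sin(3·t). En prenant ∫a(t)dt et en appliquant v(0) = -6, nous trouvons v(t) = -6·cos(3·t). Nous avons la vitesse v(t) = -6·cos(3·t). En substituant t = pi/6: v(pi/6) = 0.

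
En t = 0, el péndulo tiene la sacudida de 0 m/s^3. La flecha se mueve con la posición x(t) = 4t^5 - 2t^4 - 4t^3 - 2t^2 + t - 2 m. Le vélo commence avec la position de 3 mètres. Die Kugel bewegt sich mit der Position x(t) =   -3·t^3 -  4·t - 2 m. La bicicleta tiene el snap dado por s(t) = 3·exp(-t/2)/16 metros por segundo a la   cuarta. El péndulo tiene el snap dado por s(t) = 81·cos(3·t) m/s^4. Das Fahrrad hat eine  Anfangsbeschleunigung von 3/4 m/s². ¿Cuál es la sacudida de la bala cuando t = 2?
Para resolver esto, necesitamos tomar 3 derivadas de nuestra ecuación de la posición x(t) = -3·t^3 - 4·t - 2. Tomando d/dt de x(t), encontramos v(t) = -9·t^2 - 4. Derivando la velocidad, obtenemos la aceleración: a(t) = -18·t. Tomando d/dt de a(t), encontramos j(t) = -18. Tenemos la sacudida j(t) = -18. Sustituyendo t = 2: j(2) = -18.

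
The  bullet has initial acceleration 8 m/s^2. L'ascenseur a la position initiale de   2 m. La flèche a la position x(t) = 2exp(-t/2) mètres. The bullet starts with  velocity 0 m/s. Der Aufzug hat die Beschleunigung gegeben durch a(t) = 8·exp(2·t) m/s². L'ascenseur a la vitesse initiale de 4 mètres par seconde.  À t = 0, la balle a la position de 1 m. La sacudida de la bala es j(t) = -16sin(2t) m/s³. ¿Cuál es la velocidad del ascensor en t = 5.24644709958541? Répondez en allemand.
Um dies zu lösen, müssen wir 1 Integral unserer Gleichung für die Beschleunigung a(t) = 8·exp(2·t) finden. Die Stammfunktion von der Beschleunigung, mit v(0) = 4, ergibt die Geschwindigkeit: v(t) = 4·exp(2·t). Aus der Gleichung für die Geschwindigkeit v(t) = 4·exp(2·t), setzen wir t = 5.24644709958541 ein und erhalten v = 144233.466424104.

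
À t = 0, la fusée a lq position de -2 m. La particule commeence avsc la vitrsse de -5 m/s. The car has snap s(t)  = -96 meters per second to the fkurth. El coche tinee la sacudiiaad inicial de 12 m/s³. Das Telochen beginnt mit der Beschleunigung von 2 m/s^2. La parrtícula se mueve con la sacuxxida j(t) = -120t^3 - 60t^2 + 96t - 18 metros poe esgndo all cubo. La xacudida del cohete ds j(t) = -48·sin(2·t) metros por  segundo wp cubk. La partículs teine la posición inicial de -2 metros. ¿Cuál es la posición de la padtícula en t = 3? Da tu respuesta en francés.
En partant du jerk j(t) = -120·t^3 - 60·t^2 + 96·t - 18, nous prenons 3 intégrales. La primitive du jerk est l'accélération. En utilisant a(0) = 2, nous obtenons a(t) = -30·t^4 - 20·t^3 + 48·t^2 - 18·t + 2. L'intégrale de l'accélération est la vitesse. En utilisant v(0) = -5, nous obtenons v(t) = -6·t^5 - 5·t^4 + 16·t^3 - 9·t^2 + 2·t - 5. L'intégrale de la vitesse, avec x(0) = -2, donne la position: x(t) = -t^6 - t^5 + 4·t^4 - 3·t^3 + t^2 - 5·t - 2. En utilisant x(t) = -t^6 - t^5 + 4·t^4 - 3·t^3 + t^2 - 5·t - 2 et en substituant t = 3, nous trouvons x = -737.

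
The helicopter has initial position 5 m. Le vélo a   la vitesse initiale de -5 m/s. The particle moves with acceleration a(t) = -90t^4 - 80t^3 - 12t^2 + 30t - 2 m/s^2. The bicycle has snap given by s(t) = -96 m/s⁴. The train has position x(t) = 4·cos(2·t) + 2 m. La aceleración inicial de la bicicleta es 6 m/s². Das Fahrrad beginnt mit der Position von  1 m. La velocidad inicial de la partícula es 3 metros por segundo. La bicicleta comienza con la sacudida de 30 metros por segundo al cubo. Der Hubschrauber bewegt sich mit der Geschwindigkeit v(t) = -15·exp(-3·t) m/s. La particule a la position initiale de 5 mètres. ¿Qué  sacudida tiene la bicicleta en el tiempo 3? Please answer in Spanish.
Necesitamos integrar nuestra ecuación del snap s(t) = -96 1 vez. La antiderivada del snap es la sacudida. Usando j(0) = 30, obtenemos j(t) = 30 - 96·t. Tenemos la sacudida j(t) = 30 - 96·t. Sustituyendo t = 3: j(3) = -258.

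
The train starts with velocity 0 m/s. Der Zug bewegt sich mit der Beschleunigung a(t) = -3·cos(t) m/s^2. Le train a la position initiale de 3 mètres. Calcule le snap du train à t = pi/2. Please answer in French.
Nous devons dériver notre équation de l'accélération a(t) = -3·cos(t) 2 fois. La dérivée de l'accélération donne le jerk: j(t) = 3·sin(t). La dérivée du jerk donne le snap: s(t) = 3·cos(t). En utilisant s(t) = 3·cos(t) et en substituant t = pi/2, nous trouvons s = 0.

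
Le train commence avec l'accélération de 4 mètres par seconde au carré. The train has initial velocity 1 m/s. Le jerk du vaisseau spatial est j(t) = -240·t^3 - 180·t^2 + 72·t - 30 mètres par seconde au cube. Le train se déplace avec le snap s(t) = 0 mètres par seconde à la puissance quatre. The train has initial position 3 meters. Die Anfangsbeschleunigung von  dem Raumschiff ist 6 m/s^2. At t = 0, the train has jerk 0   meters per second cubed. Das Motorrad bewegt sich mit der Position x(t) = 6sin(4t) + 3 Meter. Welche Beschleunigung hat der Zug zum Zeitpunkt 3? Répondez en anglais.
We need to integrate our snap equation s(t) = 0 2 times. The antiderivative of snap is jerk. Using j(0) = 0, we get j(t) = 0. Finding the antiderivative of j(t) and using a(0) = 4: a(t) = 4. From the given acceleration equation a(t) = 4, we substitute t = 3 to get a = 4.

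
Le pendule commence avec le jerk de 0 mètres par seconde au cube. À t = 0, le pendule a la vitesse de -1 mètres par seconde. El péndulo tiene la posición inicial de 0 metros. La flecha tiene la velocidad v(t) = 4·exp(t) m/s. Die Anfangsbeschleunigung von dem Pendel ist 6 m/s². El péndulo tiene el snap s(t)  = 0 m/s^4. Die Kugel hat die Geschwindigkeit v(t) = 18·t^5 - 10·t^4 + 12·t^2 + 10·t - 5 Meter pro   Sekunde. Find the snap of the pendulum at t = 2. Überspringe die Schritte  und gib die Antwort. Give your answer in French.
La réponse est 0.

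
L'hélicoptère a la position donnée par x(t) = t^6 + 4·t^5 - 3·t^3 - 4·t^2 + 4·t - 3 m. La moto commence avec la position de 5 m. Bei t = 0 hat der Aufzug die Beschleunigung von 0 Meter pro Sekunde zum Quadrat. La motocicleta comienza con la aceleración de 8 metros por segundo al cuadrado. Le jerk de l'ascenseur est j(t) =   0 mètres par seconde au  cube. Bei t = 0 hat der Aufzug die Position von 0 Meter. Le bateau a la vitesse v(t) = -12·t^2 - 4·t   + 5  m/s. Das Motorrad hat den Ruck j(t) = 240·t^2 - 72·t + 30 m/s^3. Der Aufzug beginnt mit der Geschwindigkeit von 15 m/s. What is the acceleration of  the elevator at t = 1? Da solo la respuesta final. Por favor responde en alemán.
Bei t = 1, a = 0.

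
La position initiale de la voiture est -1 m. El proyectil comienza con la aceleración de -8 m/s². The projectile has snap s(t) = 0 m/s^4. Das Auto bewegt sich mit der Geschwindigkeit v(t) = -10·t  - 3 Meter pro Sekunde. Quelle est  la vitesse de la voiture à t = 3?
Nous avons la vitesse v(t) = -10·t - 3. En substituant t = 3: v(3) = -33.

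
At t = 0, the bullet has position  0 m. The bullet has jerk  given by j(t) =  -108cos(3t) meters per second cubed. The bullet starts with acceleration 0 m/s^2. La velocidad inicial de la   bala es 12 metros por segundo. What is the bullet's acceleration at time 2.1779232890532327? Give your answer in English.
Starting from jerk j(t) = -108·cos(3·t), we take 1 integral. Finding the integral of j(t) and using a(0) = 0: a(t) = -36·sin(3·t). We have acceleration a(t) = -36·sin(3·t). Substituting t = 2.1779232890532327: a(2.1779232890532327) = -8.92693095760740.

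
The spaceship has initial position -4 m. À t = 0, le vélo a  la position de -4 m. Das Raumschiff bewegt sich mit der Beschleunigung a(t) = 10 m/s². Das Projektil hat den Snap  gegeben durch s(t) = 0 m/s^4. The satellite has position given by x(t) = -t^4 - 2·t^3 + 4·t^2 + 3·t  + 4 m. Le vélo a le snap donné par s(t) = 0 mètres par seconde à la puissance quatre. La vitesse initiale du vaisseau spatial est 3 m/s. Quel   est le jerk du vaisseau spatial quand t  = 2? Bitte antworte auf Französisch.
Nous devons dériver notre équation de l'accélération a(t) = 10 1 fois. En prenant d/dt de a(t), nous trouvons j(t) = 0. En utilisant j(t) = 0 et en substituant t = 2, nous trouvons j = 0.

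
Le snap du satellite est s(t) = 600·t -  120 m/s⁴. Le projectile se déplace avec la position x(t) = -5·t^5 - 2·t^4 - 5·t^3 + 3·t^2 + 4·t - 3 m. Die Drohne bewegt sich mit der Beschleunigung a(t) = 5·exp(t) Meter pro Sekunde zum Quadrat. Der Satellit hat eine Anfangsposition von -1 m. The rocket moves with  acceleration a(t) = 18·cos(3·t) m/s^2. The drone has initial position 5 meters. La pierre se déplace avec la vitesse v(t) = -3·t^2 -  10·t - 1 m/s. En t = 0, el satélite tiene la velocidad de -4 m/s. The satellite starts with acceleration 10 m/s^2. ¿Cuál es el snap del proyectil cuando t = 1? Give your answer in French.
Pour résoudre ceci, nous devons prendre 4 dérivées de notre équation de la position x(t) = -5·t^5 - 2·t^4 - 5·t^3 + 3·t^2 + 4·t - 3. En prenant d/dt de x(t), nous trouvons v(t) = -25·t^4 - 8·t^3 - 15·t^2 + 6·t + 4. En dérivant la vitesse, nous obtenons l'accélération: a(t) = -100·t^3 - 24·t^2 - 30·t + 6. La dérivée de l'accélération donne le jerk: j(t) = -300·t^2 - 48·t - 30. En dérivant le jerk, nous obtenons le snap: s(t) = -600·t - 48. Nous avons le snap s(t) = -600·t - 48. En substituant t = 1: s(1) = -648.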